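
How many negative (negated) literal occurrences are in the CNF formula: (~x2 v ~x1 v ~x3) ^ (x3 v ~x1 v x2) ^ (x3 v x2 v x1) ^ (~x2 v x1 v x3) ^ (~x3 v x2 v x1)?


Scan each clause for negated literals.
Clause 1: 3 negative; Clause 2: 1 negative; Clause 3: 0 negative; Clause 4: 1 negative; Clause 5: 1 negative.
Total negative literal occurrences = 6.

6


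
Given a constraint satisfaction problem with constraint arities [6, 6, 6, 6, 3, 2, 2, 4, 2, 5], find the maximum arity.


The arities are: 6, 6, 6, 6, 3, 2, 2, 4, 2, 5.
Scan for the maximum value.
Maximum arity = 6.

6


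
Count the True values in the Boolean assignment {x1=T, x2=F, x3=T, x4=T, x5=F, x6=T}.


The weight is the number of variables assigned True.
True variables: x1, x3, x4, x6.
Weight = 4.

4


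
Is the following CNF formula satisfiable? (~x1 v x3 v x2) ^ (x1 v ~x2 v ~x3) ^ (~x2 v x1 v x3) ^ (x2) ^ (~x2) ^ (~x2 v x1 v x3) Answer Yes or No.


Check all 8 possible truth assignments.
Number of satisfying assignments found: 0.
The formula is unsatisfiable.

No


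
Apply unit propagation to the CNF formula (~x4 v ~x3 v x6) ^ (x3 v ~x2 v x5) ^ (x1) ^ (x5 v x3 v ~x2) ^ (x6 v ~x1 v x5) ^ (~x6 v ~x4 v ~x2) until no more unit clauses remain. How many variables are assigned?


Unit propagation repeatedly assigns the literal in any unit clause, then simplifies.
Assignments in order: x1 = T.
No further unit clauses remain.
Total variables assigned = 1.

1


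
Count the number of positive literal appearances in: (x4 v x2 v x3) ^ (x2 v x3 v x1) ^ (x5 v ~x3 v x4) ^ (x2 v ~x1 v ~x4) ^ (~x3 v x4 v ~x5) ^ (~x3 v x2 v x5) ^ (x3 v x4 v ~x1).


Scan each clause for unnegated literals.
Clause 1: 3 positive; Clause 2: 3 positive; Clause 3: 2 positive; Clause 4: 1 positive; Clause 5: 1 positive; Clause 6: 2 positive; Clause 7: 2 positive.
Total positive literal occurrences = 14.

14


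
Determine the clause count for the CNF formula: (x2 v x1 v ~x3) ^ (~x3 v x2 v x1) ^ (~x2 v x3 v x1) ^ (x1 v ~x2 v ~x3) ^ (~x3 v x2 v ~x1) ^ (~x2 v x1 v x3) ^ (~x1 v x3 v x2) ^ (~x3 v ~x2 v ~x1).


Each group enclosed in parentheses joined by ^ is one clause.
Counting the conjuncts: 8 clauses.

8


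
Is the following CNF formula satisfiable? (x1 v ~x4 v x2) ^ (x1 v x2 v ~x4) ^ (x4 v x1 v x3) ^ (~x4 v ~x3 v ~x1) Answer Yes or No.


Check all 16 possible truth assignments.
Number of satisfying assignments found: 10.
The formula is satisfiable.

Yes


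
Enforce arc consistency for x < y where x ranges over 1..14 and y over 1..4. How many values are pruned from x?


For the constraint x < y, x needs a supporting value in y's domain.
x can be at most 3 (one less than y's maximum).
Valid x values from domain: 3 out of 14.
Pruned = 14 - 3 = 11.

11


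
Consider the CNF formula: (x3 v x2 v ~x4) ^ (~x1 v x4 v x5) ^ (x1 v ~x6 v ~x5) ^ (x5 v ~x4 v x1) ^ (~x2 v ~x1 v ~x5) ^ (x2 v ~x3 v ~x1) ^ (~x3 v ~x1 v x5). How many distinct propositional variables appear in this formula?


Identify each distinct variable in the formula.
Variables found: x1, x2, x3, x4, x5, x6.
Total distinct variables = 6.

6


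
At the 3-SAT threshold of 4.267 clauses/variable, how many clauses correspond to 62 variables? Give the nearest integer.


The 3-SAT phase transition occurs at approximately 4.267 clauses per variable.
m = 4.267 * 62 = 264.554.
Rounded to nearest integer: 265.

265


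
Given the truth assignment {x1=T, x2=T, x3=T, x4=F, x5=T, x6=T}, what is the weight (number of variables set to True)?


The weight is the number of variables assigned True.
True variables: x1, x2, x3, x5, x6.
Weight = 5.

5


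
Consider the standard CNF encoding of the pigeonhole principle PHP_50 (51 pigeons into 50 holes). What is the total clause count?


The PHP encoding has two parts:
1) At-least-one-hole clauses: 51 (one per pigeon, each with 50 literals).
2) At-most-one-pigeon-per-hole clauses: 50 holes * C(51,2) = 50 * 1275 = 63750.
Total clauses = 51 + 63750 = 63801.

63801


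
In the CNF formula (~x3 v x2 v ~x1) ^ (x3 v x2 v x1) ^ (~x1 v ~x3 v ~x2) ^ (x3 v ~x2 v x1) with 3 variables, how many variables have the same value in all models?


Find all satisfying assignments: 4 model(s).
Check which variables have the same value in every model.
No variable is fixed across all models.
Backbone size = 0.

0


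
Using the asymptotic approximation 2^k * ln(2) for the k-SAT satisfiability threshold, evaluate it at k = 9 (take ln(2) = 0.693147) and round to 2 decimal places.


Using the asymptotic formula: threshold ~ 2^k * ln(2).
2^9 = 512.
512 * 0.693147 = 354.89.

354.89


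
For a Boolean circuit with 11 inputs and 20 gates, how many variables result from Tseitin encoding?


The Tseitin transformation introduces one auxiliary variable per gate.
Total variables = inputs + gates = 11 + 20 = 31.

31


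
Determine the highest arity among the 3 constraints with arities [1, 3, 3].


The arities are: 1, 3, 3.
Scan for the maximum value.
Maximum arity = 3.

3


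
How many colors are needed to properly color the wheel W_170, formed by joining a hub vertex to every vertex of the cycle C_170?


W_170 consists of the cycle C_170 together with a hub vertex adjacent to every cycle vertex.
The cycle C_170 needs 2 colors (even cycle -> 2).
The hub is adjacent to every cycle vertex, so it must receive a new color distinct from all of them.
Chromatic number = 2 + 1 = 3.

3


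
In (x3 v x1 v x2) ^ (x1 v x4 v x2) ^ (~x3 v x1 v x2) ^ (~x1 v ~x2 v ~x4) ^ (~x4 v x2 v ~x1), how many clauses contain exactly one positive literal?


A definite clause has exactly one positive literal.
Clause 1: 3 positive -> not definite
Clause 2: 3 positive -> not definite
Clause 3: 2 positive -> not definite
Clause 4: 0 positive -> not definite
Clause 5: 1 positive -> definite
Definite clause count = 1.

1


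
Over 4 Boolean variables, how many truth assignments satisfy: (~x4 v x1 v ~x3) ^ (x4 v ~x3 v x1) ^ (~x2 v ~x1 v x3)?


Enumerate all 16 truth assignments over 4 variables.
Test each against every clause.
Satisfying assignments found: 10.

10


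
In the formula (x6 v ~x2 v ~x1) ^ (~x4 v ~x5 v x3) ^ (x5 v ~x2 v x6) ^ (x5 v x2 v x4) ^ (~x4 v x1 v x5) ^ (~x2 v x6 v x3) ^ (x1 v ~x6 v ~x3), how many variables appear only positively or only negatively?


A pure literal appears in only one polarity across all clauses.
No pure literals found.
Count = 0.

0


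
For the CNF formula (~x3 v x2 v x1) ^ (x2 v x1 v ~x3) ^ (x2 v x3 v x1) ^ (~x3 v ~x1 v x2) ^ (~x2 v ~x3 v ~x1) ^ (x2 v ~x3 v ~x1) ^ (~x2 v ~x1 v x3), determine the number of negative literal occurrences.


Scan each clause for negated literals.
Clause 1: 1 negative; Clause 2: 1 negative; Clause 3: 0 negative; Clause 4: 2 negative; Clause 5: 3 negative; Clause 6: 2 negative; Clause 7: 2 negative.
Total negative literal occurrences = 11.

11


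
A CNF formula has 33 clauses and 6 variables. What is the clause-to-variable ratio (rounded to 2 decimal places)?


Clause-to-variable ratio = clauses / variables.
33 / 6 = 5.5.

5.5


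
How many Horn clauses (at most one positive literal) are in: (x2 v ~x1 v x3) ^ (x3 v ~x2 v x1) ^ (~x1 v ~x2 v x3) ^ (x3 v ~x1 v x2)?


A Horn clause has at most one positive literal.
Clause 1: 2 positive lit(s) -> not Horn
Clause 2: 2 positive lit(s) -> not Horn
Clause 3: 1 positive lit(s) -> Horn
Clause 4: 2 positive lit(s) -> not Horn
Total Horn clauses = 1.

1


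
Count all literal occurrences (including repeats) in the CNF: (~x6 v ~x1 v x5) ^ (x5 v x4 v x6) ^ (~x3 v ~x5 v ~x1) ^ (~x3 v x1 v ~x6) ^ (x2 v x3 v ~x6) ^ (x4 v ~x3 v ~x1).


Clause lengths: 3, 3, 3, 3, 3, 3.
Sum = 3 + 3 + 3 + 3 + 3 + 3 = 18.

18


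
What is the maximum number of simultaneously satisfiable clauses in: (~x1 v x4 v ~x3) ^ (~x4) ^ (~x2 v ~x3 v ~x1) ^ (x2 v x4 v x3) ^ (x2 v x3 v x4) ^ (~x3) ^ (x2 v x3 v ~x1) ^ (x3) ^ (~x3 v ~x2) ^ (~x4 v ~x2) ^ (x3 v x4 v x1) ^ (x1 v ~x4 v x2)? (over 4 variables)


Enumerate all 16 truth assignments.
For each, count how many of the 12 clauses are satisfied.
The formula is not fully satisfiable, so the maximum is below 12.
Maximum simultaneously satisfiable clauses = 11.

11


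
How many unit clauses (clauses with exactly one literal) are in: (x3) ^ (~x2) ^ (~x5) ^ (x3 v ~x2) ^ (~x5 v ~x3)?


A unit clause contains exactly one literal.
Unit clauses found: (x3), (~x2), (~x5).
Count = 3.

3


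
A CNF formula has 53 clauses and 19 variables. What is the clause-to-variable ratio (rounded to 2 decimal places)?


Clause-to-variable ratio = clauses / variables.
53 / 19 = 2.79.

2.79


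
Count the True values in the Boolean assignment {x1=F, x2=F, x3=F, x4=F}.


The weight is the number of variables assigned True.
True variables: none.
Weight = 0.

0


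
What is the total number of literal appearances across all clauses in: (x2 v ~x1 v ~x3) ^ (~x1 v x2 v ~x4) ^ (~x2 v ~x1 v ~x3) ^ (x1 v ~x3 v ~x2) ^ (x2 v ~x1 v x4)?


Clause lengths: 3, 3, 3, 3, 3.
Sum = 3 + 3 + 3 + 3 + 3 = 15.

15


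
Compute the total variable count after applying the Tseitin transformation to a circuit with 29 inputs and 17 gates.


The Tseitin transformation introduces one auxiliary variable per gate.
Total variables = inputs + gates = 29 + 17 = 46.

46


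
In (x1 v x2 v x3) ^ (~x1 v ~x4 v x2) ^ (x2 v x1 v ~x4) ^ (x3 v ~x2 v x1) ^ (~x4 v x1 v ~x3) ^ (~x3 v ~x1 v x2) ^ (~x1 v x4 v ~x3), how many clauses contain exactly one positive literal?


A definite clause has exactly one positive literal.
Clause 1: 3 positive -> not definite
Clause 2: 1 positive -> definite
Clause 3: 2 positive -> not definite
Clause 4: 2 positive -> not definite
Clause 5: 1 positive -> definite
Clause 6: 1 positive -> definite
Clause 7: 1 positive -> definite
Definite clause count = 4.

4


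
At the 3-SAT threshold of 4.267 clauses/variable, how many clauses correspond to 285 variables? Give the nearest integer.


The 3-SAT phase transition occurs at approximately 4.267 clauses per variable.
m = 4.267 * 285 = 1216.095.
Rounded to nearest integer: 1216.

1216


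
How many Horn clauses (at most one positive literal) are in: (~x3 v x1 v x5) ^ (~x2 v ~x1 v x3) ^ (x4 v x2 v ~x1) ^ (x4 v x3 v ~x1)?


A Horn clause has at most one positive literal.
Clause 1: 2 positive lit(s) -> not Horn
Clause 2: 1 positive lit(s) -> Horn
Clause 3: 2 positive lit(s) -> not Horn
Clause 4: 2 positive lit(s) -> not Horn
Total Horn clauses = 1.

1


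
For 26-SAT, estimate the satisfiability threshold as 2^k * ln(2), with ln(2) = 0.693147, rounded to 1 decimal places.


Using the asymptotic formula: threshold ~ 2^k * ln(2).
2^26 = 67108864.
67108864 * 0.693147 = 46516307.8.

46516307.8


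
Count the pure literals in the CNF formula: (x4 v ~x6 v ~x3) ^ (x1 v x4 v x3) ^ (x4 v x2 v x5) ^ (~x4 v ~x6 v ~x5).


A pure literal appears in only one polarity across all clauses.
Pure literals: x1 (positive only), x2 (positive only), x6 (negative only).
Count = 3.

3


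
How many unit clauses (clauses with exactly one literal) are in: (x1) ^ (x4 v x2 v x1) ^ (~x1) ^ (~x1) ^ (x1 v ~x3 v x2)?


A unit clause contains exactly one literal.
Unit clauses found: (x1), (~x1), (~x1).
Count = 3.

3


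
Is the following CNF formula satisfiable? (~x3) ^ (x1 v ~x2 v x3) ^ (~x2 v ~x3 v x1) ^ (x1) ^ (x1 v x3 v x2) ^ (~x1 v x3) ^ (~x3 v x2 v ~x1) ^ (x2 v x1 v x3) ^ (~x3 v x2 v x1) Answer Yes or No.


Check all 8 possible truth assignments.
Number of satisfying assignments found: 0.
The formula is unsatisfiable.

No


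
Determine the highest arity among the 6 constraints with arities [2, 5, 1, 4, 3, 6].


The arities are: 2, 5, 1, 4, 3, 6.
Scan for the maximum value.
Maximum arity = 6.

6


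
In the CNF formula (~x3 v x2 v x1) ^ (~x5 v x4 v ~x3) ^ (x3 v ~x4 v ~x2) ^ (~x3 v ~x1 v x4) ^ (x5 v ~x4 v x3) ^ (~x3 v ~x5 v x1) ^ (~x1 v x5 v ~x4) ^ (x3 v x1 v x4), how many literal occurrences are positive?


Scan each clause for unnegated literals.
Clause 1: 2 positive; Clause 2: 1 positive; Clause 3: 1 positive; Clause 4: 1 positive; Clause 5: 2 positive; Clause 6: 1 positive; Clause 7: 1 positive; Clause 8: 3 positive.
Total positive literal occurrences = 12.

12


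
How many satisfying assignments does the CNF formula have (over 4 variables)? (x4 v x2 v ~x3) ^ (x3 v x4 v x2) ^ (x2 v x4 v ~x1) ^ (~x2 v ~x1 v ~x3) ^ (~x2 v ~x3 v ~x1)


Enumerate all 16 truth assignments over 4 variables.
Test each against every clause.
Satisfying assignments found: 10.

10


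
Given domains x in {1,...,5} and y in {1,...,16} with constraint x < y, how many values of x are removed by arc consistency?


For the constraint x < y, x needs a supporting value in y's domain.
x can be at most 15 (one less than y's maximum).
Valid x values from domain: 5 out of 5.
Pruned = 5 - 5 = 0.

0


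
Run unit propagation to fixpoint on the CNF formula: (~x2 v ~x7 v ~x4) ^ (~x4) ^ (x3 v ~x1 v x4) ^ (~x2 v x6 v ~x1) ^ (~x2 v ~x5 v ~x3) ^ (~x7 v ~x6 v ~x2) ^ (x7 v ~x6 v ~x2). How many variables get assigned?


Unit propagation repeatedly assigns the literal in any unit clause, then simplifies.
Assignments in order: x4 = F.
No further unit clauses remain.
Total variables assigned = 1.

1


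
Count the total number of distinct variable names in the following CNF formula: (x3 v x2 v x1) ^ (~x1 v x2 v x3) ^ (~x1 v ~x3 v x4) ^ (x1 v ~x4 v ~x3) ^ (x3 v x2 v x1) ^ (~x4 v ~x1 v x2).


Identify each distinct variable in the formula.
Variables found: x1, x2, x3, x4.
Total distinct variables = 4.

4


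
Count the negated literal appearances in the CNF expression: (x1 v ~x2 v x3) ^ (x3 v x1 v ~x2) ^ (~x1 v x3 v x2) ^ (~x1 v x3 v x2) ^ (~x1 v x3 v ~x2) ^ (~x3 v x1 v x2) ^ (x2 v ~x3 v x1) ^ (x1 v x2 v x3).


Scan each clause for negated literals.
Clause 1: 1 negative; Clause 2: 1 negative; Clause 3: 1 negative; Clause 4: 1 negative; Clause 5: 2 negative; Clause 6: 1 negative; Clause 7: 1 negative; Clause 8: 0 negative.
Total negative literal occurrences = 8.

8


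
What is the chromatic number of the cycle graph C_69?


An odd cycle cannot be 2-colored: alternating two colors around the cycle returns to the start with a conflict.
Since 69 is odd, three colors are required (and three suffice).
Chromatic number = 3.

3


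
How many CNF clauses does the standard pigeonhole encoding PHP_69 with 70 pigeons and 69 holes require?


The PHP encoding has two parts:
1) At-least-one-hole clauses: 70 (one per pigeon, each with 69 literals).
2) At-most-one-pigeon-per-hole clauses: 69 holes * C(70,2) = 69 * 2415 = 166635.
Total clauses = 70 + 166635 = 166705.

166705


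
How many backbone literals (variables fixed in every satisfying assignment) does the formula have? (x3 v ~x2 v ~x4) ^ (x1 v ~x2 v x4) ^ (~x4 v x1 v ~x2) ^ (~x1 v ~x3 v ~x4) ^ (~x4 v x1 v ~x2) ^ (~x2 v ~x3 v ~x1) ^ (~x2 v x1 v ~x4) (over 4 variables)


Find all satisfying assignments: 8 model(s).
Check which variables have the same value in every model.
No variable is fixed across all models.
Backbone size = 0.

0


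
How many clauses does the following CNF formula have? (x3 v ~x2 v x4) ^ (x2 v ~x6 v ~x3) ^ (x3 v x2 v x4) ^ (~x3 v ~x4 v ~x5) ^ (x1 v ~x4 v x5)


Each group enclosed in parentheses joined by ^ is one clause.
Counting the conjuncts: 5 clauses.

5


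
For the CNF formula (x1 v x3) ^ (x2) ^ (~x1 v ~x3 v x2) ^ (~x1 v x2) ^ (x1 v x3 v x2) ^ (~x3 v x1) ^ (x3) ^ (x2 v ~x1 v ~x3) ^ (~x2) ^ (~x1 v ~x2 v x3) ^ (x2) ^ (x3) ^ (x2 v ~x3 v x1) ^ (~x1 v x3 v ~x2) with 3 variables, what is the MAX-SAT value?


Enumerate all 8 truth assignments.
For each, count how many of the 14 clauses are satisfied.
The formula is not fully satisfiable, so the maximum is below 14.
Maximum simultaneously satisfiable clauses = 13.

13


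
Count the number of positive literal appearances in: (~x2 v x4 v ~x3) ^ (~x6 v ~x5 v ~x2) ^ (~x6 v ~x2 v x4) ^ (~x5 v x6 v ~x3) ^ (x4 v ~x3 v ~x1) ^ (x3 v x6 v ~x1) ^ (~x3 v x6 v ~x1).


Scan each clause for unnegated literals.
Clause 1: 1 positive; Clause 2: 0 positive; Clause 3: 1 positive; Clause 4: 1 positive; Clause 5: 1 positive; Clause 6: 2 positive; Clause 7: 1 positive.
Total positive literal occurrences = 7.

7


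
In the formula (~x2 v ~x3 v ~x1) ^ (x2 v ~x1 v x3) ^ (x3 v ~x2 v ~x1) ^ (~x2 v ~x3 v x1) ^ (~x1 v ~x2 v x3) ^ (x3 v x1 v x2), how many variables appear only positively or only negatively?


A pure literal appears in only one polarity across all clauses.
No pure literals found.
Count = 0.

0


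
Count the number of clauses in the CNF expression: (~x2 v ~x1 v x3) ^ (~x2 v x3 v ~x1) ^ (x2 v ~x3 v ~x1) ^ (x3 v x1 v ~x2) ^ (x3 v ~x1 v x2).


Each group enclosed in parentheses joined by ^ is one clause.
Counting the conjuncts: 5 clauses.

5


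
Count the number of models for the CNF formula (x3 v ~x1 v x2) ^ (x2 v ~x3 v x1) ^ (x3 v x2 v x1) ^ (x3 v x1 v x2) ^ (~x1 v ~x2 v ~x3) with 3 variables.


Enumerate all 8 truth assignments over 3 variables.
Test each against every clause.
Satisfying assignments found: 4.

4


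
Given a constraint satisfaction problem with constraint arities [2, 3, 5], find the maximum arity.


The arities are: 2, 3, 5.
Scan for the maximum value.
Maximum arity = 5.

5


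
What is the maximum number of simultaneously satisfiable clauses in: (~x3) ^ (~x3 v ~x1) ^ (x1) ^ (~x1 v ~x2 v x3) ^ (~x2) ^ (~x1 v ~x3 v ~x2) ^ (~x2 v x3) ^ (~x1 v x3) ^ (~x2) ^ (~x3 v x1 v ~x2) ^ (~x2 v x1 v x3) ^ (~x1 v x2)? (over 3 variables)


Enumerate all 8 truth assignments.
For each, count how many of the 12 clauses are satisfied.
The formula is not fully satisfiable, so the maximum is below 12.
Maximum simultaneously satisfiable clauses = 11.

11


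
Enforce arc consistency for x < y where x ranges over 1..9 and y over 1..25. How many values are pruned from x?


For the constraint x < y, x needs a supporting value in y's domain.
x can be at most 24 (one less than y's maximum).
Valid x values from domain: 9 out of 9.
Pruned = 9 - 9 = 0.

0


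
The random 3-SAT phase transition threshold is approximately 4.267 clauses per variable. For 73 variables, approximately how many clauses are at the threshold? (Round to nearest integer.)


The 3-SAT phase transition occurs at approximately 4.267 clauses per variable.
m = 4.267 * 73 = 311.491.
Rounded to nearest integer: 311.

311


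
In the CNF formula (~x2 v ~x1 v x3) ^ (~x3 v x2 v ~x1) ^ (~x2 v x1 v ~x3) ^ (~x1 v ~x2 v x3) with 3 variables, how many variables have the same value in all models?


Find all satisfying assignments: 5 model(s).
Check which variables have the same value in every model.
No variable is fixed across all models.
Backbone size = 0.

0


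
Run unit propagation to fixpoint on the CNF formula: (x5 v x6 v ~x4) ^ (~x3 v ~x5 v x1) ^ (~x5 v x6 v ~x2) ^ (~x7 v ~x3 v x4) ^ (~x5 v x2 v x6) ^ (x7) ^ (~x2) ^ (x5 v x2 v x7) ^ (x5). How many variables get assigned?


Unit propagation repeatedly assigns the literal in any unit clause, then simplifies.
Assignments in order: x7 = T, x2 = F, x5 = T, x6 = T.
No further unit clauses remain.
Total variables assigned = 4.

4


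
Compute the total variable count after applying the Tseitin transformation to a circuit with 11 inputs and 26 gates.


The Tseitin transformation introduces one auxiliary variable per gate.
Total variables = inputs + gates = 11 + 26 = 37.

37


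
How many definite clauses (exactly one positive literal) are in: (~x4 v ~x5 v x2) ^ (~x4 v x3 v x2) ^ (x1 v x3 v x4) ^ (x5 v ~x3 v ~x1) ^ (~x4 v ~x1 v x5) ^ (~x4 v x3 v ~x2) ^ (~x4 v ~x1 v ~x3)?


A definite clause has exactly one positive literal.
Clause 1: 1 positive -> definite
Clause 2: 2 positive -> not definite
Clause 3: 3 positive -> not definite
Clause 4: 1 positive -> definite
Clause 5: 1 positive -> definite
Clause 6: 1 positive -> definite
Clause 7: 0 positive -> not definite
Definite clause count = 4.

4


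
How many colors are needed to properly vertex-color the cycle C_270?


A cycle on an even number of vertices is bipartite: alternate two colors around the cycle.
Since 270 is even, two colors suffice, and at least two are needed because the graph has edges.
Chromatic number = 2.

2


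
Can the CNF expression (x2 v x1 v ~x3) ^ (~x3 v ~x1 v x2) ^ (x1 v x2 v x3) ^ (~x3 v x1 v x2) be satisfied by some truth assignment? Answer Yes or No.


Check all 8 possible truth assignments.
Number of satisfying assignments found: 5.
The formula is satisfiable.

Yes


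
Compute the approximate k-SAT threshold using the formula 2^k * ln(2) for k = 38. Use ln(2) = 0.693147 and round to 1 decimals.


Using the asymptotic formula: threshold ~ 2^k * ln(2).
2^38 = 274877906944.
274877906944 * 0.693147 = 190530796564.5.

190530796564.5


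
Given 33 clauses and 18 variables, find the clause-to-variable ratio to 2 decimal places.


Clause-to-variable ratio = clauses / variables.
33 / 18 = 1.83.

1.83


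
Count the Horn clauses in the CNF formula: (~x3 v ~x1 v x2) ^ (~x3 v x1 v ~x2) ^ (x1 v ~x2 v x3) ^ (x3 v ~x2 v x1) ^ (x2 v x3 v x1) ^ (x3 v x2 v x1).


A Horn clause has at most one positive literal.
Clause 1: 1 positive lit(s) -> Horn
Clause 2: 1 positive lit(s) -> Horn
Clause 3: 2 positive lit(s) -> not Horn
Clause 4: 2 positive lit(s) -> not Horn
Clause 5: 3 positive lit(s) -> not Horn
Clause 6: 3 positive lit(s) -> not Horn
Total Horn clauses = 2.

2


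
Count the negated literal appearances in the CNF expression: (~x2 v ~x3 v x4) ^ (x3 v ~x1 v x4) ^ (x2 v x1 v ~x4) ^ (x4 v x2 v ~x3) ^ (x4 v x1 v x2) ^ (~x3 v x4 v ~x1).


Scan each clause for negated literals.
Clause 1: 2 negative; Clause 2: 1 negative; Clause 3: 1 negative; Clause 4: 1 negative; Clause 5: 0 negative; Clause 6: 2 negative.
Total negative literal occurrences = 7.

7


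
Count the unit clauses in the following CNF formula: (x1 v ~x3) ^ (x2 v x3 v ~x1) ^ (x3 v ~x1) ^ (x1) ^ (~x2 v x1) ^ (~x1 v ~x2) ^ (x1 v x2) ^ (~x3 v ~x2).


A unit clause contains exactly one literal.
Unit clauses found: (x1).
Count = 1.

1


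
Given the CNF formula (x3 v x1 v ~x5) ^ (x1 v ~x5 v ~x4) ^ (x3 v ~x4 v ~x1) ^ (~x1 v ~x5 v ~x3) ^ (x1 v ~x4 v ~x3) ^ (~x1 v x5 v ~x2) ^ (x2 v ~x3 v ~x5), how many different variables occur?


Identify each distinct variable in the formula.
Variables found: x1, x2, x3, x4, x5.
Total distinct variables = 5.

5


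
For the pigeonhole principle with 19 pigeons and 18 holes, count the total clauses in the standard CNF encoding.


The PHP encoding has two parts:
1) At-least-one-hole clauses: 19 (one per pigeon, each with 18 literals).
2) At-most-one-pigeon-per-hole clauses: 18 holes * C(19,2) = 18 * 171 = 3078.
Total clauses = 19 + 3078 = 3097.

3097


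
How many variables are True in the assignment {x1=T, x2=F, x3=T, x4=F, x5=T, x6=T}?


The weight is the number of variables assigned True.
True variables: x1, x3, x5, x6.
Weight = 4.

4


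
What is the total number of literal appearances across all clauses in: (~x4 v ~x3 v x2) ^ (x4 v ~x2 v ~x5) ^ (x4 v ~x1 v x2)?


Clause lengths: 3, 3, 3.
Sum = 3 + 3 + 3 = 9.

9


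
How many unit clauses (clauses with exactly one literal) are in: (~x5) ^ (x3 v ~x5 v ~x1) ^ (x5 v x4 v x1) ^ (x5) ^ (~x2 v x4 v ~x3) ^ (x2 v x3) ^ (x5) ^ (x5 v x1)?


A unit clause contains exactly one literal.
Unit clauses found: (~x5), (x5), (x5).
Count = 3.

3


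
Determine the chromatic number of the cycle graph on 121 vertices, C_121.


An odd cycle cannot be 2-colored: alternating two colors around the cycle returns to the start with a conflict.
Since 121 is odd, three colors are required (and three suffice).
Chromatic number = 3.

3


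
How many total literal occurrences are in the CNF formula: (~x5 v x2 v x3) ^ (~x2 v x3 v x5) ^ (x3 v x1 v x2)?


Clause lengths: 3, 3, 3.
Sum = 3 + 3 + 3 = 9.

9


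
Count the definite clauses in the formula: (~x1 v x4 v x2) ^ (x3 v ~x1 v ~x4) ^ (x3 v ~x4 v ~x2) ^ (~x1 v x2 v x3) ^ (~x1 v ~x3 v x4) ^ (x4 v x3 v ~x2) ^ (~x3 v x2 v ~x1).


A definite clause has exactly one positive literal.
Clause 1: 2 positive -> not definite
Clause 2: 1 positive -> definite
Clause 3: 1 positive -> definite
Clause 4: 2 positive -> not definite
Clause 5: 1 positive -> definite
Clause 6: 2 positive -> not definite
Clause 7: 1 positive -> definite
Definite clause count = 4.

4


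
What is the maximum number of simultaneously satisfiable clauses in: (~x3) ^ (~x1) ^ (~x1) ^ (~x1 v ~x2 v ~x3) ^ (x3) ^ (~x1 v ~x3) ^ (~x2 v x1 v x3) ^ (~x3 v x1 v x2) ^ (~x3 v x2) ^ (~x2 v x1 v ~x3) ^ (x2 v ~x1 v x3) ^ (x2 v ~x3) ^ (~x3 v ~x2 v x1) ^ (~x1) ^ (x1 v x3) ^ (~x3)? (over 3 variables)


Enumerate all 8 truth assignments.
For each, count how many of the 16 clauses are satisfied.
The formula is not fully satisfiable, so the maximum is below 16.
Maximum simultaneously satisfiable clauses = 14.

14


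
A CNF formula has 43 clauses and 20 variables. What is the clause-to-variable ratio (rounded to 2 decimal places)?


Clause-to-variable ratio = clauses / variables.
43 / 20 = 2.15.

2.15


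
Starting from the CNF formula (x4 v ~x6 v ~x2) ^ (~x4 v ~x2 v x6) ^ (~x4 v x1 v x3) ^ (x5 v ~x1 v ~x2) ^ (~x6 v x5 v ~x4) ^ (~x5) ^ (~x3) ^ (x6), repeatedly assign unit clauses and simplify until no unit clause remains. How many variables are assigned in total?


Unit propagation repeatedly assigns the literal in any unit clause, then simplifies.
Assignments in order: x5 = F, x3 = F, x6 = T, x4 = F, x2 = F.
No further unit clauses remain.
Total variables assigned = 5.

5


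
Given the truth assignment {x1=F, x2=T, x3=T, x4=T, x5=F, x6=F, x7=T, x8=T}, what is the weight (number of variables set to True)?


The weight is the number of variables assigned True.
True variables: x2, x3, x4, x7, x8.
Weight = 5.

5


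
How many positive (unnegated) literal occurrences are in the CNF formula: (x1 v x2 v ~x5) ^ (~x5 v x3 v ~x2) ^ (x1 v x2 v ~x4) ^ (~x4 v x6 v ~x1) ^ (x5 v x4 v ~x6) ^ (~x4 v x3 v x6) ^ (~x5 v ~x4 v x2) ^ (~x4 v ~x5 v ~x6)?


Scan each clause for unnegated literals.
Clause 1: 2 positive; Clause 2: 1 positive; Clause 3: 2 positive; Clause 4: 1 positive; Clause 5: 2 positive; Clause 6: 2 positive; Clause 7: 1 positive; Clause 8: 0 positive.
Total positive literal occurrences = 11.

11


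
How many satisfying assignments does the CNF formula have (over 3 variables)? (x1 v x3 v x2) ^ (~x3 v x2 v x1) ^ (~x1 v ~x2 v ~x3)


Enumerate all 8 truth assignments over 3 variables.
Test each against every clause.
Satisfying assignments found: 5.

5


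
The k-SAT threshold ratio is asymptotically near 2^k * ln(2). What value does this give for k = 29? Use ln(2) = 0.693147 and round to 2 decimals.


Using the asymptotic formula: threshold ~ 2^k * ln(2).
2^29 = 536870912.
536870912 * 0.693147 = 372130462.04.

372130462.04


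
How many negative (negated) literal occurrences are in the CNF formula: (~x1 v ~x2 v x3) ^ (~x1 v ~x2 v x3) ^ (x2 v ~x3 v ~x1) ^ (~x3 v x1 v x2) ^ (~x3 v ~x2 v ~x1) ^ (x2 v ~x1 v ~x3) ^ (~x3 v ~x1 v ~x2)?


Scan each clause for negated literals.
Clause 1: 2 negative; Clause 2: 2 negative; Clause 3: 2 negative; Clause 4: 1 negative; Clause 5: 3 negative; Clause 6: 2 negative; Clause 7: 3 negative.
Total negative literal occurrences = 15.

15


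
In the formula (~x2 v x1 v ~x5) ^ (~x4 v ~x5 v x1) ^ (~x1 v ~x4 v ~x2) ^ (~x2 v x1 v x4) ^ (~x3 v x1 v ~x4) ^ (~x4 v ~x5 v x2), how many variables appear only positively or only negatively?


A pure literal appears in only one polarity across all clauses.
Pure literals: x3 (negative only), x5 (negative only).
Count = 2.

2


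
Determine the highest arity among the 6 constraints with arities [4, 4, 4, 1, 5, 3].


The arities are: 4, 4, 4, 1, 5, 3.
Scan for the maximum value.
Maximum arity = 5.

5


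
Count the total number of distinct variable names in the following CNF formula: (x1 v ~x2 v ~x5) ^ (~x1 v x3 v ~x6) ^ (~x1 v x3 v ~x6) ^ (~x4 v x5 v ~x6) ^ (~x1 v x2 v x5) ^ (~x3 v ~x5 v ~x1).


Identify each distinct variable in the formula.
Variables found: x1, x2, x3, x4, x5, x6.
Total distinct variables = 6.

6


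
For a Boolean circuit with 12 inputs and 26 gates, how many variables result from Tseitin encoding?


The Tseitin transformation introduces one auxiliary variable per gate.
Total variables = inputs + gates = 12 + 26 = 38.

38


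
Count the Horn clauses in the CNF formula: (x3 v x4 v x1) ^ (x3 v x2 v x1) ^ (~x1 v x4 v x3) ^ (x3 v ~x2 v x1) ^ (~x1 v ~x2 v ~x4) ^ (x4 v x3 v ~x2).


A Horn clause has at most one positive literal.
Clause 1: 3 positive lit(s) -> not Horn
Clause 2: 3 positive lit(s) -> not Horn
Clause 3: 2 positive lit(s) -> not Horn
Clause 4: 2 positive lit(s) -> not Horn
Clause 5: 0 positive lit(s) -> Horn
Clause 6: 2 positive lit(s) -> not Horn
Total Horn clauses = 1.

1


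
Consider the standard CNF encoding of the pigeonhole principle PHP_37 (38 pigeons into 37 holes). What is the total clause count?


The PHP encoding has two parts:
1) At-least-one-hole clauses: 38 (one per pigeon, each with 37 literals).
2) At-most-one-pigeon-per-hole clauses: 37 holes * C(38,2) = 37 * 703 = 26011.
Total clauses = 38 + 26011 = 26049.

26049


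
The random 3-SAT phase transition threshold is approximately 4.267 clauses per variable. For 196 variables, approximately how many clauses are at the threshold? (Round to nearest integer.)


The 3-SAT phase transition occurs at approximately 4.267 clauses per variable.
m = 4.267 * 196 = 836.332.
Rounded to nearest integer: 836.

836


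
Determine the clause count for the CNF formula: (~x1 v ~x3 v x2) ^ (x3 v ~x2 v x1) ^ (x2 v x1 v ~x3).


Each group enclosed in parentheses joined by ^ is one clause.
Counting the conjuncts: 3 clauses.

3


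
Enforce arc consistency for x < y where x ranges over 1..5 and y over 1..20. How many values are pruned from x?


For the constraint x < y, x needs a supporting value in y's domain.
x can be at most 19 (one less than y's maximum).
Valid x values from domain: 5 out of 5.
Pruned = 5 - 5 = 0.

0


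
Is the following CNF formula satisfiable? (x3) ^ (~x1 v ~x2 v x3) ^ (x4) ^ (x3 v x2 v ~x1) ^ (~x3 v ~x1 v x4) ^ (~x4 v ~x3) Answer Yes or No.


Check all 16 possible truth assignments.
Number of satisfying assignments found: 0.
The formula is unsatisfiable.

No


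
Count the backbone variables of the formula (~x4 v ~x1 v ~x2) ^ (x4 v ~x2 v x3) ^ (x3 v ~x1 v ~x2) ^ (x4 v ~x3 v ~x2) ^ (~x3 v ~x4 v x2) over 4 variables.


Find all satisfying assignments: 8 model(s).
Check which variables have the same value in every model.
No variable is fixed across all models.
Backbone size = 0.

0


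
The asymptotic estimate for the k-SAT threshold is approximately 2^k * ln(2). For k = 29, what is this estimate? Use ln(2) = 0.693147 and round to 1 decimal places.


Using the asymptotic formula: threshold ~ 2^k * ln(2).
2^29 = 536870912.
536870912 * 0.693147 = 372130462.0.

372130462.0


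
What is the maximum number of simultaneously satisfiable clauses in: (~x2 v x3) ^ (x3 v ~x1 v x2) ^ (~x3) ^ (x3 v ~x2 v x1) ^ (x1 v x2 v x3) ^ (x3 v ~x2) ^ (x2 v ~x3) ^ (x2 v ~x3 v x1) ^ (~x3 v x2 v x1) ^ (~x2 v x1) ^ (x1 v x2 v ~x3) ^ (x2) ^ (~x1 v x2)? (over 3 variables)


Enumerate all 8 truth assignments.
For each, count how many of the 13 clauses are satisfied.
The formula is not fully satisfiable, so the maximum is below 13.
Maximum simultaneously satisfiable clauses = 12.

12


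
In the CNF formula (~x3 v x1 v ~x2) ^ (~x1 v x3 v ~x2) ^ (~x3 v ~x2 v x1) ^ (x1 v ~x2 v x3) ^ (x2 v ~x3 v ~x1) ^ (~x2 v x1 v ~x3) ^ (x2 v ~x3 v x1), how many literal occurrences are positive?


Scan each clause for unnegated literals.
Clause 1: 1 positive; Clause 2: 1 positive; Clause 3: 1 positive; Clause 4: 2 positive; Clause 5: 1 positive; Clause 6: 1 positive; Clause 7: 2 positive.
Total positive literal occurrences = 9.

9


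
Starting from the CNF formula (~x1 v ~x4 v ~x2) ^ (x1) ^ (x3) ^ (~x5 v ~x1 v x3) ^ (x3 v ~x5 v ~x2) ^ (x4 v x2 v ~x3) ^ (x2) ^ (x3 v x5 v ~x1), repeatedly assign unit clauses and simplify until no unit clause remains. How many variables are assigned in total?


Unit propagation repeatedly assigns the literal in any unit clause, then simplifies.
Assignments in order: x1 = T, x3 = T, x2 = T, x4 = F.
No further unit clauses remain.
Total variables assigned = 4.

4


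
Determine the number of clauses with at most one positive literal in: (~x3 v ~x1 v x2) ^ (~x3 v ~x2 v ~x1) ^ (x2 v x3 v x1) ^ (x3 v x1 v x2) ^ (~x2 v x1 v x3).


A Horn clause has at most one positive literal.
Clause 1: 1 positive lit(s) -> Horn
Clause 2: 0 positive lit(s) -> Horn
Clause 3: 3 positive lit(s) -> not Horn
Clause 4: 3 positive lit(s) -> not Horn
Clause 5: 2 positive lit(s) -> not Horn
Total Horn clauses = 2.

2


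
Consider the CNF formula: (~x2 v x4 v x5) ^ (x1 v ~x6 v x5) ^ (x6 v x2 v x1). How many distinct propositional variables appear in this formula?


Identify each distinct variable in the formula.
Variables found: x1, x2, x4, x5, x6.
Total distinct variables = 5.

5


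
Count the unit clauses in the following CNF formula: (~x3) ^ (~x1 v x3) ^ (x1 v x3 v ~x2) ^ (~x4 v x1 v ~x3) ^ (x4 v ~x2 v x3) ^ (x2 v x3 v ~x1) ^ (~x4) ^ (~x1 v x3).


A unit clause contains exactly one literal.
Unit clauses found: (~x3), (~x4).
Count = 2.

2


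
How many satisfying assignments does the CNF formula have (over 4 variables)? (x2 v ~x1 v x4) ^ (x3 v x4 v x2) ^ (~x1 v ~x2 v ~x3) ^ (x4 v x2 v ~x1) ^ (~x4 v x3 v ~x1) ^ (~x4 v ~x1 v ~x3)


Enumerate all 16 truth assignments over 4 variables.
Test each against every clause.
Satisfying assignments found: 8.

8


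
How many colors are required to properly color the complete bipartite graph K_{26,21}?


K_{26,21} is bipartite by definition: the two parts are independent sets, with every edge crossing between them.
Color all vertices in one part with color 1 and all vertices in the other part with color 2.
Since the graph has at least one edge, one color does not suffice.
Chromatic number = 2.

2


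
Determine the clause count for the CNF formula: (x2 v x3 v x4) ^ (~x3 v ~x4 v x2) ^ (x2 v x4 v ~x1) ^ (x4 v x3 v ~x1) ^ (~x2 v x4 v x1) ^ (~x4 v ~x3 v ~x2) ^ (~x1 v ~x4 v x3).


Each group enclosed in parentheses joined by ^ is one clause.
Counting the conjuncts: 7 clauses.

7


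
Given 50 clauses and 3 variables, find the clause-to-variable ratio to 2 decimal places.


Clause-to-variable ratio = clauses / variables.
50 / 3 = 16.67.

16.67


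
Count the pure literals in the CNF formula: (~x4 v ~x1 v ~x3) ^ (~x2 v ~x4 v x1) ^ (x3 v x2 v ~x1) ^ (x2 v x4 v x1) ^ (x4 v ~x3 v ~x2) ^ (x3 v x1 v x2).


A pure literal appears in only one polarity across all clauses.
No pure literals found.
Count = 0.

0


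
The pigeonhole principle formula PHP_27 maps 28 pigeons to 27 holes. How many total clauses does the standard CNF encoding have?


The PHP encoding has two parts:
1) At-least-one-hole clauses: 28 (one per pigeon, each with 27 literals).
2) At-most-one-pigeon-per-hole clauses: 27 holes * C(28,2) = 27 * 378 = 10206.
Total clauses = 28 + 10206 = 10234.

10234


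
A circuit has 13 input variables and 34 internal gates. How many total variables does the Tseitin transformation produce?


The Tseitin transformation introduces one auxiliary variable per gate.
Total variables = inputs + gates = 13 + 34 = 47.

47


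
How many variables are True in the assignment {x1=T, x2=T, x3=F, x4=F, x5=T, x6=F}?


The weight is the number of variables assigned True.
True variables: x1, x2, x5.
Weight = 3.

3


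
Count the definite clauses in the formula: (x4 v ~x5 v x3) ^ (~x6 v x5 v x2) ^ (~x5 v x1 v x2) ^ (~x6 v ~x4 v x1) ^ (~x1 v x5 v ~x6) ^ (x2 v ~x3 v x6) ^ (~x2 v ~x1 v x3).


A definite clause has exactly one positive literal.
Clause 1: 2 positive -> not definite
Clause 2: 2 positive -> not definite
Clause 3: 2 positive -> not definite
Clause 4: 1 positive -> definite
Clause 5: 1 positive -> definite
Clause 6: 2 positive -> not definite
Clause 7: 1 positive -> definite
Definite clause count = 3.

3


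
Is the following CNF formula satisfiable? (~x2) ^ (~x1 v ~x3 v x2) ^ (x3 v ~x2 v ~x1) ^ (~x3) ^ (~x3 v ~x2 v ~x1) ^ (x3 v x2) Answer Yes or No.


Check all 8 possible truth assignments.
Number of satisfying assignments found: 0.
The formula is unsatisfiable.

No


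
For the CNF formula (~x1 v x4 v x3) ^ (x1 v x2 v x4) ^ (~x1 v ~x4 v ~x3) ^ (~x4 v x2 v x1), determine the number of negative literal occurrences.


Scan each clause for negated literals.
Clause 1: 1 negative; Clause 2: 0 negative; Clause 3: 3 negative; Clause 4: 1 negative.
Total negative literal occurrences = 5.

5


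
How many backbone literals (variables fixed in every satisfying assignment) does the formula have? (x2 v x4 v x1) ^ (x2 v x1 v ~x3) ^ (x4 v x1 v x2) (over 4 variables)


Find all satisfying assignments: 13 model(s).
Check which variables have the same value in every model.
No variable is fixed across all models.
Backbone size = 0.

0


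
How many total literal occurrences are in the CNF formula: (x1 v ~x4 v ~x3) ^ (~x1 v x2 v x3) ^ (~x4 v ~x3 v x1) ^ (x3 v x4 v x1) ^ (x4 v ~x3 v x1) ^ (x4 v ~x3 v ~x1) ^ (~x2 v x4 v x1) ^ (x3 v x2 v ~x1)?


Clause lengths: 3, 3, 3, 3, 3, 3, 3, 3.
Sum = 3 + 3 + 3 + 3 + 3 + 3 + 3 + 3 = 24.

24


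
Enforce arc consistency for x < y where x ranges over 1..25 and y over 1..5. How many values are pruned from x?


For the constraint x < y, x needs a supporting value in y's domain.
x can be at most 4 (one less than y's maximum).
Valid x values from domain: 4 out of 25.
Pruned = 25 - 4 = 21.

21


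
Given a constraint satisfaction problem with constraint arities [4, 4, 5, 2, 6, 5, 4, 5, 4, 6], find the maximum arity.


The arities are: 4, 4, 5, 2, 6, 5, 4, 5, 4, 6.
Scan for the maximum value.
Maximum arity = 6.

6


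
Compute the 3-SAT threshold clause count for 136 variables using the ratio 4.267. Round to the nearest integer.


The 3-SAT phase transition occurs at approximately 4.267 clauses per variable.
m = 4.267 * 136 = 580.312.
Rounded to nearest integer: 580.

580


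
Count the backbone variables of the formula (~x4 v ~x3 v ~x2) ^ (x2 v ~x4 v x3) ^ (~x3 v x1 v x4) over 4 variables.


Find all satisfying assignments: 10 model(s).
Check which variables have the same value in every model.
No variable is fixed across all models.
Backbone size = 0.

0


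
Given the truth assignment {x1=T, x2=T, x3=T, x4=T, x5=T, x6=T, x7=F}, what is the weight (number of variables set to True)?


The weight is the number of variables assigned True.
True variables: x1, x2, x3, x4, x5, x6.
Weight = 6.

6


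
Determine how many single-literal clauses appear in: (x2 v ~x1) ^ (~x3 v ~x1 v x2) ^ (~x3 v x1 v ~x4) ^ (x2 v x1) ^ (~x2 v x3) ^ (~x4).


A unit clause contains exactly one literal.
Unit clauses found: (~x4).
Count = 1.

1


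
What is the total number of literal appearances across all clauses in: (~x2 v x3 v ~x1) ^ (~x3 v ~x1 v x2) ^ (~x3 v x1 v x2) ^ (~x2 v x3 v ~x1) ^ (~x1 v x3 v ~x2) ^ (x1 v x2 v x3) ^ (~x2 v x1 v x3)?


Clause lengths: 3, 3, 3, 3, 3, 3, 3.
Sum = 3 + 3 + 3 + 3 + 3 + 3 + 3 = 21.

21


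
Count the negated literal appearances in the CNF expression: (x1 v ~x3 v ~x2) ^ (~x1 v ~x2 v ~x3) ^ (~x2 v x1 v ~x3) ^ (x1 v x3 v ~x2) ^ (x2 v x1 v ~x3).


Scan each clause for negated literals.
Clause 1: 2 negative; Clause 2: 3 negative; Clause 3: 2 negative; Clause 4: 1 negative; Clause 5: 1 negative.
Total negative literal occurrences = 9.

9


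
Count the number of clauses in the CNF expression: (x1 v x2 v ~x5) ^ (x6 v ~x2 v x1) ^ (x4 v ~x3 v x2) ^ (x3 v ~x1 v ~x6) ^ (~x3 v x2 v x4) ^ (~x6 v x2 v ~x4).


Each group enclosed in parentheses joined by ^ is one clause.
Counting the conjuncts: 6 clauses.

6


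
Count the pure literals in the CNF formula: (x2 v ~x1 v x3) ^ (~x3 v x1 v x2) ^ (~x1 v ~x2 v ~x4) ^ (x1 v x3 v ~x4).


A pure literal appears in only one polarity across all clauses.
Pure literals: x4 (negative only).
Count = 1.

1
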